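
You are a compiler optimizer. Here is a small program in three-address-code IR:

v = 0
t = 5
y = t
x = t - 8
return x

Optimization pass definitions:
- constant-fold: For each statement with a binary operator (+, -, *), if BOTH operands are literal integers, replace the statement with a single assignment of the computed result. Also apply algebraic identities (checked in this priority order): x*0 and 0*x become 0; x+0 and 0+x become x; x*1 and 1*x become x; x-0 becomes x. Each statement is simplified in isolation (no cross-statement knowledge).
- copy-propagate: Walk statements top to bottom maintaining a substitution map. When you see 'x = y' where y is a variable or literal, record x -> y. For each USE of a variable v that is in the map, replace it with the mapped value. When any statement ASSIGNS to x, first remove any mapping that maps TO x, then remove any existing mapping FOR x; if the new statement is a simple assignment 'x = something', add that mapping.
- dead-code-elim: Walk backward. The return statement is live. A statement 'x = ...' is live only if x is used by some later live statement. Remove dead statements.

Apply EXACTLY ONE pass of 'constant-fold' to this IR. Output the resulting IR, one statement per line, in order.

Applying constant-fold statement-by-statement:
  [1] v = 0  (unchanged)
  [2] t = 5  (unchanged)
  [3] y = t  (unchanged)
  [4] x = t - 8  (unchanged)
  [5] return x  (unchanged)
Result (5 stmts):
  v = 0
  t = 5
  y = t
  x = t - 8
  return x

Answer: v = 0
t = 5
y = t
x = t - 8
return x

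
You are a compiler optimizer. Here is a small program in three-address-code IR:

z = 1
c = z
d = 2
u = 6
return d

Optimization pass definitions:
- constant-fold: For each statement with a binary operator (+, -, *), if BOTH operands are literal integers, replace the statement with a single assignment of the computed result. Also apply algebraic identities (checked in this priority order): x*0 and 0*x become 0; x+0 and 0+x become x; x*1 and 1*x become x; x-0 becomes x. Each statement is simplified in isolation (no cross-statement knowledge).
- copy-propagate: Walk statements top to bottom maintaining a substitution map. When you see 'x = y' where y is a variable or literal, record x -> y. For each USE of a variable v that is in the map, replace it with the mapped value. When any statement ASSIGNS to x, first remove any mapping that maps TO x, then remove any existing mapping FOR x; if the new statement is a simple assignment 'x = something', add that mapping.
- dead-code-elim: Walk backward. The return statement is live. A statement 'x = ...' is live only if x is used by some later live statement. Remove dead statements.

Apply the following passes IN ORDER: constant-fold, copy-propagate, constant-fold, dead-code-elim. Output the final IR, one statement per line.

Answer: return 2

Derivation:
Initial IR:
  z = 1
  c = z
  d = 2
  u = 6
  return d
After constant-fold (5 stmts):
  z = 1
  c = z
  d = 2
  u = 6
  return d
After copy-propagate (5 stmts):
  z = 1
  c = 1
  d = 2
  u = 6
  return 2
After constant-fold (5 stmts):
  z = 1
  c = 1
  d = 2
  u = 6
  return 2
After dead-code-elim (1 stmts):
  return 2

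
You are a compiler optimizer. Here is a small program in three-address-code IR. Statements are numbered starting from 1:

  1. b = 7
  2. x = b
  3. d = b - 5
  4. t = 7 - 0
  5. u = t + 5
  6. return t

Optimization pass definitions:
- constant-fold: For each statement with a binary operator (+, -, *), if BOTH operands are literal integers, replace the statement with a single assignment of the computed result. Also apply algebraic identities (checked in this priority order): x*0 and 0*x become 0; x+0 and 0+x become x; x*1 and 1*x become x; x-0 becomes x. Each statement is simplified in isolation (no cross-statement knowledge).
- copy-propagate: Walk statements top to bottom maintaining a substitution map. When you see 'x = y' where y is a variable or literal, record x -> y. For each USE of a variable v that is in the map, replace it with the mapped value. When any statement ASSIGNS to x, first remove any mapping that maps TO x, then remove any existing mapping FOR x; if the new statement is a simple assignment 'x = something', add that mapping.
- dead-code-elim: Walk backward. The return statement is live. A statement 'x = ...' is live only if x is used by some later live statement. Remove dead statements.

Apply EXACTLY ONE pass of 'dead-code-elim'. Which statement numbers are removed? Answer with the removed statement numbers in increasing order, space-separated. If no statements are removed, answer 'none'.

Backward liveness scan:
Stmt 1 'b = 7': DEAD (b not in live set [])
Stmt 2 'x = b': DEAD (x not in live set [])
Stmt 3 'd = b - 5': DEAD (d not in live set [])
Stmt 4 't = 7 - 0': KEEP (t is live); live-in = []
Stmt 5 'u = t + 5': DEAD (u not in live set ['t'])
Stmt 6 'return t': KEEP (return); live-in = ['t']
Removed statement numbers: [1, 2, 3, 5]
Surviving IR:
  t = 7 - 0
  return t

Answer: 1 2 3 5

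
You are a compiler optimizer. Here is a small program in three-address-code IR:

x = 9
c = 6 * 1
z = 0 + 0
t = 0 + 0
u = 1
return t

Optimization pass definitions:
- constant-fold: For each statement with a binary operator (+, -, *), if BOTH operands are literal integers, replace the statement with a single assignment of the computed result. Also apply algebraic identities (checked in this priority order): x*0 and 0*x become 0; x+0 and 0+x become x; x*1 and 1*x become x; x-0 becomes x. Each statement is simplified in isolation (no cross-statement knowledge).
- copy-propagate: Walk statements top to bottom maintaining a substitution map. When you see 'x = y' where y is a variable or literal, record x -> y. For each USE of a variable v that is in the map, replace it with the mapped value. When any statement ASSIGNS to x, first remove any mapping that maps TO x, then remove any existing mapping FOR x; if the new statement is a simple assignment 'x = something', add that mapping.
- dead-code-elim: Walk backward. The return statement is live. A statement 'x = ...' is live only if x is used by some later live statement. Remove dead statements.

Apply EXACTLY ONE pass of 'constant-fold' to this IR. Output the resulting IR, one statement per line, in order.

Applying constant-fold statement-by-statement:
  [1] x = 9  (unchanged)
  [2] c = 6 * 1  -> c = 6
  [3] z = 0 + 0  -> z = 0
  [4] t = 0 + 0  -> t = 0
  [5] u = 1  (unchanged)
  [6] return t  (unchanged)
Result (6 stmts):
  x = 9
  c = 6
  z = 0
  t = 0
  u = 1
  return t

Answer: x = 9
c = 6
z = 0
t = 0
u = 1
return t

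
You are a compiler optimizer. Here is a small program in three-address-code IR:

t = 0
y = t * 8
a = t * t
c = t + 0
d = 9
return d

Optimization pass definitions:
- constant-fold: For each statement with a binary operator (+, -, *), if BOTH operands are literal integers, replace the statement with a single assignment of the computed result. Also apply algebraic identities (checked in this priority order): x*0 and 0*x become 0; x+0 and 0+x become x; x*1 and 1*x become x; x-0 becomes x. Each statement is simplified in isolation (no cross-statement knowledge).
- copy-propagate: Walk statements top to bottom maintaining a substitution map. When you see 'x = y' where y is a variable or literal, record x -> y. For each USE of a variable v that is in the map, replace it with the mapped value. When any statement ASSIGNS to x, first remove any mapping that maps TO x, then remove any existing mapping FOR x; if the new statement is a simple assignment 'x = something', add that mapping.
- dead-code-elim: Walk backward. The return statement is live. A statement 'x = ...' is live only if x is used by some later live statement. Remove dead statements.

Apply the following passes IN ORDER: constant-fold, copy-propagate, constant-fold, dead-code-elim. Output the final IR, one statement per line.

Initial IR:
  t = 0
  y = t * 8
  a = t * t
  c = t + 0
  d = 9
  return d
After constant-fold (6 stmts):
  t = 0
  y = t * 8
  a = t * t
  c = t
  d = 9
  return d
After copy-propagate (6 stmts):
  t = 0
  y = 0 * 8
  a = 0 * 0
  c = 0
  d = 9
  return 9
After constant-fold (6 stmts):
  t = 0
  y = 0
  a = 0
  c = 0
  d = 9
  return 9
After dead-code-elim (1 stmts):
  return 9

Answer: return 9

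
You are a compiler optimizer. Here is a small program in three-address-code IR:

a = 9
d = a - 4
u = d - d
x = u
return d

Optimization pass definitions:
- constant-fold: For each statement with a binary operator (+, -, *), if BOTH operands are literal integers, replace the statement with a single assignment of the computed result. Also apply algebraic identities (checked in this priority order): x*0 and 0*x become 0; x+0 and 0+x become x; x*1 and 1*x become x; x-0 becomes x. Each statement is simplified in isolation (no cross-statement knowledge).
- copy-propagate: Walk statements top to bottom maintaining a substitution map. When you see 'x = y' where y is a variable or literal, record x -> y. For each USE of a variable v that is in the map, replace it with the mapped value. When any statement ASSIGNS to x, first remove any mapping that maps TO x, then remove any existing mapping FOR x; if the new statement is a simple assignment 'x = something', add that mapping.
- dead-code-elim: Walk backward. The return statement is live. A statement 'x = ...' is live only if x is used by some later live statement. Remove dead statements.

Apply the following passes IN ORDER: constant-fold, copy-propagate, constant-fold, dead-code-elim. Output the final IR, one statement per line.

Initial IR:
  a = 9
  d = a - 4
  u = d - d
  x = u
  return d
After constant-fold (5 stmts):
  a = 9
  d = a - 4
  u = d - d
  x = u
  return d
After copy-propagate (5 stmts):
  a = 9
  d = 9 - 4
  u = d - d
  x = u
  return d
After constant-fold (5 stmts):
  a = 9
  d = 5
  u = d - d
  x = u
  return d
After dead-code-elim (2 stmts):
  d = 5
  return d

Answer: d = 5
return d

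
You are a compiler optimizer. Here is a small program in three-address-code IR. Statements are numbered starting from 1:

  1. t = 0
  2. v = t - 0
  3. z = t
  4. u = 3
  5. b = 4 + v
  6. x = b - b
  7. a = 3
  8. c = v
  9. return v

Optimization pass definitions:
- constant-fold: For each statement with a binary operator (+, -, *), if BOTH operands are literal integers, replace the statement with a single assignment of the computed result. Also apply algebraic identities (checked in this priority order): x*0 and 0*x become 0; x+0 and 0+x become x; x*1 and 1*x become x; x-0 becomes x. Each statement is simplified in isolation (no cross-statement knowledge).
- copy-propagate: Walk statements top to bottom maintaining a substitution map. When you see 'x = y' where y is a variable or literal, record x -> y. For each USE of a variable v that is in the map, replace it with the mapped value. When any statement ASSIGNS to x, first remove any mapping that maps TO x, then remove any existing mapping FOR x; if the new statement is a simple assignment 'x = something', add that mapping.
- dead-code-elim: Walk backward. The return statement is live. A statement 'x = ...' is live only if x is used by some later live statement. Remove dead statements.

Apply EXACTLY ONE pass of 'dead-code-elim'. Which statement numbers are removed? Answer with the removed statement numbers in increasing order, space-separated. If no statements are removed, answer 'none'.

Answer: 3 4 5 6 7 8

Derivation:
Backward liveness scan:
Stmt 1 't = 0': KEEP (t is live); live-in = []
Stmt 2 'v = t - 0': KEEP (v is live); live-in = ['t']
Stmt 3 'z = t': DEAD (z not in live set ['v'])
Stmt 4 'u = 3': DEAD (u not in live set ['v'])
Stmt 5 'b = 4 + v': DEAD (b not in live set ['v'])
Stmt 6 'x = b - b': DEAD (x not in live set ['v'])
Stmt 7 'a = 3': DEAD (a not in live set ['v'])
Stmt 8 'c = v': DEAD (c not in live set ['v'])
Stmt 9 'return v': KEEP (return); live-in = ['v']
Removed statement numbers: [3, 4, 5, 6, 7, 8]
Surviving IR:
  t = 0
  v = t - 0
  return v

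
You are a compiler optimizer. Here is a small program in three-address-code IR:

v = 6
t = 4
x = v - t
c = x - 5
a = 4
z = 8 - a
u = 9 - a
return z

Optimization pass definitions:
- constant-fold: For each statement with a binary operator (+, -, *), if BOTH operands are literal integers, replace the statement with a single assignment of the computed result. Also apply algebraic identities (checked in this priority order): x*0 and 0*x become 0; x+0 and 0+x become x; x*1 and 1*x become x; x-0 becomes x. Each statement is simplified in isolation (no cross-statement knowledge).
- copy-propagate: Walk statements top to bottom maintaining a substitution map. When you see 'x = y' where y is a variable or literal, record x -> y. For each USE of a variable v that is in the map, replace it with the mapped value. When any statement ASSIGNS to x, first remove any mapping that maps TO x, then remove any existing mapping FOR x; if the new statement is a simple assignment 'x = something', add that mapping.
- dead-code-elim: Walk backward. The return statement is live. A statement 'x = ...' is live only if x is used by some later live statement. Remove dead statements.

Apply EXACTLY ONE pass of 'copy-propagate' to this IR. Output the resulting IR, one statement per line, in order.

Applying copy-propagate statement-by-statement:
  [1] v = 6  (unchanged)
  [2] t = 4  (unchanged)
  [3] x = v - t  -> x = 6 - 4
  [4] c = x - 5  (unchanged)
  [5] a = 4  (unchanged)
  [6] z = 8 - a  -> z = 8 - 4
  [7] u = 9 - a  -> u = 9 - 4
  [8] return z  (unchanged)
Result (8 stmts):
  v = 6
  t = 4
  x = 6 - 4
  c = x - 5
  a = 4
  z = 8 - 4
  u = 9 - 4
  return z

Answer: v = 6
t = 4
x = 6 - 4
c = x - 5
a = 4
z = 8 - 4
u = 9 - 4
return z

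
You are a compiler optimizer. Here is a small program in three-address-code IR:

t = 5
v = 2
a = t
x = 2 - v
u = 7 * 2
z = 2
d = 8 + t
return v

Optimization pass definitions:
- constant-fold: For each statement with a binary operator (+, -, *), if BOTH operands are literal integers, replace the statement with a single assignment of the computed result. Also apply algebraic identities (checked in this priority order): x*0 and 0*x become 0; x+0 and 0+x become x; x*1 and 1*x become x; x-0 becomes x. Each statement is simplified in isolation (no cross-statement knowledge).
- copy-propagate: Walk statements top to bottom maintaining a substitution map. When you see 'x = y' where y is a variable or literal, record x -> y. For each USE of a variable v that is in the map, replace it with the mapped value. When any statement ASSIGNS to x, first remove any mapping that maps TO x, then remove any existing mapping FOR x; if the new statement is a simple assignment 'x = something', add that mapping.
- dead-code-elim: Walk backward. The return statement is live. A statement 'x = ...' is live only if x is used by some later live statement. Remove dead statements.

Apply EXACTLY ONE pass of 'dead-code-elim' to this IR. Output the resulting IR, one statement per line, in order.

Answer: v = 2
return v

Derivation:
Applying dead-code-elim statement-by-statement:
  [8] return v  -> KEEP (return); live=['v']
  [7] d = 8 + t  -> DEAD (d not live)
  [6] z = 2  -> DEAD (z not live)
  [5] u = 7 * 2  -> DEAD (u not live)
  [4] x = 2 - v  -> DEAD (x not live)
  [3] a = t  -> DEAD (a not live)
  [2] v = 2  -> KEEP; live=[]
  [1] t = 5  -> DEAD (t not live)
Result (2 stmts):
  v = 2
  return v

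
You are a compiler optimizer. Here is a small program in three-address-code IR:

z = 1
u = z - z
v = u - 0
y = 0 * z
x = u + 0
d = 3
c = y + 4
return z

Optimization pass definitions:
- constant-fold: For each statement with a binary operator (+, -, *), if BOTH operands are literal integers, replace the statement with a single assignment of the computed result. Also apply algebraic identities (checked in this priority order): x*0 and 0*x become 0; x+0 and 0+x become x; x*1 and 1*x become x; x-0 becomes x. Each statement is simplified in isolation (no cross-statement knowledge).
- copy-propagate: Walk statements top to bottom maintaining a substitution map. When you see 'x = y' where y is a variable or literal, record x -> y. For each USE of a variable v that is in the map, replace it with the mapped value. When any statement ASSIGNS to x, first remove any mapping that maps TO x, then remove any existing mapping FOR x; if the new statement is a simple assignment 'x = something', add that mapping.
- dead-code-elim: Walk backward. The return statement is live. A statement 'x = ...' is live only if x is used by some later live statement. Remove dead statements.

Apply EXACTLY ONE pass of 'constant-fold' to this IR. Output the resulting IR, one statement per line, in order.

Applying constant-fold statement-by-statement:
  [1] z = 1  (unchanged)
  [2] u = z - z  (unchanged)
  [3] v = u - 0  -> v = u
  [4] y = 0 * z  -> y = 0
  [5] x = u + 0  -> x = u
  [6] d = 3  (unchanged)
  [7] c = y + 4  (unchanged)
  [8] return z  (unchanged)
Result (8 stmts):
  z = 1
  u = z - z
  v = u
  y = 0
  x = u
  d = 3
  c = y + 4
  return z

Answer: z = 1
u = z - z
v = u
y = 0
x = u
d = 3
c = y + 4
return z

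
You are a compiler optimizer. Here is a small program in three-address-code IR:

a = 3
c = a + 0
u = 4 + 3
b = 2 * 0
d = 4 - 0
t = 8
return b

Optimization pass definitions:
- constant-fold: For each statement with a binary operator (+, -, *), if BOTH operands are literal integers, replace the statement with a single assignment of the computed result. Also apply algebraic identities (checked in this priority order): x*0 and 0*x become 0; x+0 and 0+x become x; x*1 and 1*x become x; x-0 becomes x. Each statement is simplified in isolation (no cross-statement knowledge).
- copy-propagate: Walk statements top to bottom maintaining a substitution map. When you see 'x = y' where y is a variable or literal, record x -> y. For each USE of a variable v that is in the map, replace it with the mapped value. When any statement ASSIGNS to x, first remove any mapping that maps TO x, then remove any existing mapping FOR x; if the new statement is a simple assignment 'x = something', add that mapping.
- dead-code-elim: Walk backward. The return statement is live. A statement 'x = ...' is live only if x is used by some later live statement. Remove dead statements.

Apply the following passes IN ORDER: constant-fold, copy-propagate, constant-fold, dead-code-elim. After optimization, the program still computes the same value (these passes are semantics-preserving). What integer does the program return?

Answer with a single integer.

Answer: 0

Derivation:
Initial IR:
  a = 3
  c = a + 0
  u = 4 + 3
  b = 2 * 0
  d = 4 - 0
  t = 8
  return b
After constant-fold (7 stmts):
  a = 3
  c = a
  u = 7
  b = 0
  d = 4
  t = 8
  return b
After copy-propagate (7 stmts):
  a = 3
  c = 3
  u = 7
  b = 0
  d = 4
  t = 8
  return 0
After constant-fold (7 stmts):
  a = 3
  c = 3
  u = 7
  b = 0
  d = 4
  t = 8
  return 0
After dead-code-elim (1 stmts):
  return 0
Evaluate:
  a = 3  =>  a = 3
  c = a + 0  =>  c = 3
  u = 4 + 3  =>  u = 7
  b = 2 * 0  =>  b = 0
  d = 4 - 0  =>  d = 4
  t = 8  =>  t = 8
  return b = 0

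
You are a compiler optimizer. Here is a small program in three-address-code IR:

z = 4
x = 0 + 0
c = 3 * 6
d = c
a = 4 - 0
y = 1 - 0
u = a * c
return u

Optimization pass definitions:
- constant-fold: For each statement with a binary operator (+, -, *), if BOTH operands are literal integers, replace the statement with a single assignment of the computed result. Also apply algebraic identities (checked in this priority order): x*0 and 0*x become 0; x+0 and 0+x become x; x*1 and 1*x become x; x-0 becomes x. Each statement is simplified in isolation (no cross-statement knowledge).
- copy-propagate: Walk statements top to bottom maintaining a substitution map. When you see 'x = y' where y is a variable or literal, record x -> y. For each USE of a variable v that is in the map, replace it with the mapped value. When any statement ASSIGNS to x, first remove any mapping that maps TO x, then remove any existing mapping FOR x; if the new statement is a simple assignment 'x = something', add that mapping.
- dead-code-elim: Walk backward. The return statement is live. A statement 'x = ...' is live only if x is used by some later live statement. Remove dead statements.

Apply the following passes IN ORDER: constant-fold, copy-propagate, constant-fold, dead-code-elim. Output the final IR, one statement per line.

Answer: u = 72
return u

Derivation:
Initial IR:
  z = 4
  x = 0 + 0
  c = 3 * 6
  d = c
  a = 4 - 0
  y = 1 - 0
  u = a * c
  return u
After constant-fold (8 stmts):
  z = 4
  x = 0
  c = 18
  d = c
  a = 4
  y = 1
  u = a * c
  return u
After copy-propagate (8 stmts):
  z = 4
  x = 0
  c = 18
  d = 18
  a = 4
  y = 1
  u = 4 * 18
  return u
After constant-fold (8 stmts):
  z = 4
  x = 0
  c = 18
  d = 18
  a = 4
  y = 1
  u = 72
  return u
After dead-code-elim (2 stmts):
  u = 72
  return u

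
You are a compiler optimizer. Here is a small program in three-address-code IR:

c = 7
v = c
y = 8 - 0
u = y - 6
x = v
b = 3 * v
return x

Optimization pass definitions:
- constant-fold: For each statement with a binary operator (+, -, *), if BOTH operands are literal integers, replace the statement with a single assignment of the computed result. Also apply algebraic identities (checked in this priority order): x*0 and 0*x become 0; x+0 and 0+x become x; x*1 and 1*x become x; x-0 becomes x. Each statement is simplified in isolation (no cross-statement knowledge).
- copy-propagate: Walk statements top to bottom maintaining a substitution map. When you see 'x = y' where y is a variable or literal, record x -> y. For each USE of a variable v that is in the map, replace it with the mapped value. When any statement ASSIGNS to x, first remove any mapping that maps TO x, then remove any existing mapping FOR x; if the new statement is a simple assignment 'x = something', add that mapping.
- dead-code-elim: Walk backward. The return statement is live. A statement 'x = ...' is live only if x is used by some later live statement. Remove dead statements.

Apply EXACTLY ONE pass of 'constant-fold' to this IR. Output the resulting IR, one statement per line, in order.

Applying constant-fold statement-by-statement:
  [1] c = 7  (unchanged)
  [2] v = c  (unchanged)
  [3] y = 8 - 0  -> y = 8
  [4] u = y - 6  (unchanged)
  [5] x = v  (unchanged)
  [6] b = 3 * v  (unchanged)
  [7] return x  (unchanged)
Result (7 stmts):
  c = 7
  v = c
  y = 8
  u = y - 6
  x = v
  b = 3 * v
  return x

Answer: c = 7
v = c
y = 8
u = y - 6
x = v
b = 3 * v
return x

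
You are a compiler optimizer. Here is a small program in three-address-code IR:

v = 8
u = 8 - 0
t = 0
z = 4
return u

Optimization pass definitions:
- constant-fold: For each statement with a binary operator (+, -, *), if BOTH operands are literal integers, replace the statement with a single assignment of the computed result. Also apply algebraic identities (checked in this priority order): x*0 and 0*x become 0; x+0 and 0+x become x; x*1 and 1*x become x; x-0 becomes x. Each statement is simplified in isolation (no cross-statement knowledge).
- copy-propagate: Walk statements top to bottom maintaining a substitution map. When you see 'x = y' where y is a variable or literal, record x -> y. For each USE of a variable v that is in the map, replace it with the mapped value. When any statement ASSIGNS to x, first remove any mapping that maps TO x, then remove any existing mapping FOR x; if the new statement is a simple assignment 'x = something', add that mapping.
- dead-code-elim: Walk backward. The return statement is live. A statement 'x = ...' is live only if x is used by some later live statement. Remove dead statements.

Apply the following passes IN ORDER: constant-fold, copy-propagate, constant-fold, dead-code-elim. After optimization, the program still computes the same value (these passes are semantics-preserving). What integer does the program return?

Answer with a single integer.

Answer: 8

Derivation:
Initial IR:
  v = 8
  u = 8 - 0
  t = 0
  z = 4
  return u
After constant-fold (5 stmts):
  v = 8
  u = 8
  t = 0
  z = 4
  return u
After copy-propagate (5 stmts):
  v = 8
  u = 8
  t = 0
  z = 4
  return 8
After constant-fold (5 stmts):
  v = 8
  u = 8
  t = 0
  z = 4
  return 8
After dead-code-elim (1 stmts):
  return 8
Evaluate:
  v = 8  =>  v = 8
  u = 8 - 0  =>  u = 8
  t = 0  =>  t = 0
  z = 4  =>  z = 4
  return u = 8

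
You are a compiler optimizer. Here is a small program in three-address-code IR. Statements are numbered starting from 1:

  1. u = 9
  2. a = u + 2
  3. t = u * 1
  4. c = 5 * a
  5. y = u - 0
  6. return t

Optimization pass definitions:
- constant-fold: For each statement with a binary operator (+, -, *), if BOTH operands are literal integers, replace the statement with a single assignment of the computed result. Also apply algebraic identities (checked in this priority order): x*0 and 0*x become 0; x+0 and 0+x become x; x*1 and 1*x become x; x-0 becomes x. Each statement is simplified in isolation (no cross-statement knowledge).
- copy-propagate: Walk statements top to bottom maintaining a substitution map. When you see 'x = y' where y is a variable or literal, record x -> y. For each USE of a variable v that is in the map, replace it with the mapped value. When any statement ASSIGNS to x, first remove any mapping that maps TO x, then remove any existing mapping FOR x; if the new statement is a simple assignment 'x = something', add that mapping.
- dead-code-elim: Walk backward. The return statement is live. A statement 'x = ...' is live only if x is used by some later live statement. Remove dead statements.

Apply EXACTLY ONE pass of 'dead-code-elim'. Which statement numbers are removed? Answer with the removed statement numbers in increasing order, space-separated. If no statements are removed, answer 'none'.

Backward liveness scan:
Stmt 1 'u = 9': KEEP (u is live); live-in = []
Stmt 2 'a = u + 2': DEAD (a not in live set ['u'])
Stmt 3 't = u * 1': KEEP (t is live); live-in = ['u']
Stmt 4 'c = 5 * a': DEAD (c not in live set ['t'])
Stmt 5 'y = u - 0': DEAD (y not in live set ['t'])
Stmt 6 'return t': KEEP (return); live-in = ['t']
Removed statement numbers: [2, 4, 5]
Surviving IR:
  u = 9
  t = u * 1
  return t

Answer: 2 4 5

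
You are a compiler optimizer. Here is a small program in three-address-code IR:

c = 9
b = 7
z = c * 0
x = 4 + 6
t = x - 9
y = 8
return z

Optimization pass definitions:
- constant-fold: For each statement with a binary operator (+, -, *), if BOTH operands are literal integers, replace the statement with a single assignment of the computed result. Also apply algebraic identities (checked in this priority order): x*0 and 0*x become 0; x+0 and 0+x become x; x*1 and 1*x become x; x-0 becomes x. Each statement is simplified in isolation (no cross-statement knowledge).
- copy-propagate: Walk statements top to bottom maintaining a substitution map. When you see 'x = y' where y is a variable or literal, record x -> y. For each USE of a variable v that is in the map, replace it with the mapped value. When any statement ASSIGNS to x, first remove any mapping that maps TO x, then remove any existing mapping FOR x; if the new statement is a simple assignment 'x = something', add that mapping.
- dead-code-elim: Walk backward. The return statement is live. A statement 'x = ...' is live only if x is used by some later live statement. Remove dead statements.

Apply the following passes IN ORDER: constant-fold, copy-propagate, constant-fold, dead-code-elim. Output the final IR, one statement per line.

Answer: return 0

Derivation:
Initial IR:
  c = 9
  b = 7
  z = c * 0
  x = 4 + 6
  t = x - 9
  y = 8
  return z
After constant-fold (7 stmts):
  c = 9
  b = 7
  z = 0
  x = 10
  t = x - 9
  y = 8
  return z
After copy-propagate (7 stmts):
  c = 9
  b = 7
  z = 0
  x = 10
  t = 10 - 9
  y = 8
  return 0
After constant-fold (7 stmts):
  c = 9
  b = 7
  z = 0
  x = 10
  t = 1
  y = 8
  return 0
After dead-code-elim (1 stmts):
  return 0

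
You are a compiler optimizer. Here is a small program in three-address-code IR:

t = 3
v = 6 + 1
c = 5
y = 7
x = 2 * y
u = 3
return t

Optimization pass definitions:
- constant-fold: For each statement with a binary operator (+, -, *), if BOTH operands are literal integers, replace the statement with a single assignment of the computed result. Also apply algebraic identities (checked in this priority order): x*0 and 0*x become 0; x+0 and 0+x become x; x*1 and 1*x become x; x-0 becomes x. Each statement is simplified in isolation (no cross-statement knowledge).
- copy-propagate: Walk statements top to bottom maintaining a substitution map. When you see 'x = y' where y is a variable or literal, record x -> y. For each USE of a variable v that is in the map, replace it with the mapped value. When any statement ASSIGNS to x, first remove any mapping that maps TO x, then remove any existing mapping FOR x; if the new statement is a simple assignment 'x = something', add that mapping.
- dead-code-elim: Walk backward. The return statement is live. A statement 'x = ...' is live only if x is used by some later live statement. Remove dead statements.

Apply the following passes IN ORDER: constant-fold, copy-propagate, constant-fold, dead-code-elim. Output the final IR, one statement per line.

Initial IR:
  t = 3
  v = 6 + 1
  c = 5
  y = 7
  x = 2 * y
  u = 3
  return t
After constant-fold (7 stmts):
  t = 3
  v = 7
  c = 5
  y = 7
  x = 2 * y
  u = 3
  return t
After copy-propagate (7 stmts):
  t = 3
  v = 7
  c = 5
  y = 7
  x = 2 * 7
  u = 3
  return 3
After constant-fold (7 stmts):
  t = 3
  v = 7
  c = 5
  y = 7
  x = 14
  u = 3
  return 3
After dead-code-elim (1 stmts):
  return 3

Answer: return 3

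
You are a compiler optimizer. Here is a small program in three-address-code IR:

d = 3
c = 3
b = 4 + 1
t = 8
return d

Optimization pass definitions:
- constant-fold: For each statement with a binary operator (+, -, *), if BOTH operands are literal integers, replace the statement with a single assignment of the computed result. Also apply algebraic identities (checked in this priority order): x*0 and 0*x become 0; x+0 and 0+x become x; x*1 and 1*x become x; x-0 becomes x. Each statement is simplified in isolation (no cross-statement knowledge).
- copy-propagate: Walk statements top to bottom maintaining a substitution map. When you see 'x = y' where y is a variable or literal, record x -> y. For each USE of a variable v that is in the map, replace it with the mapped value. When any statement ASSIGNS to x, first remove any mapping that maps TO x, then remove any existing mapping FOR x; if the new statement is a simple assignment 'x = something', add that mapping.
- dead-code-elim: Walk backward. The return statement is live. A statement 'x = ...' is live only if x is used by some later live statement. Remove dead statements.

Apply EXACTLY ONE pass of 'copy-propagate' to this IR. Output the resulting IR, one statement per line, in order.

Answer: d = 3
c = 3
b = 4 + 1
t = 8
return 3

Derivation:
Applying copy-propagate statement-by-statement:
  [1] d = 3  (unchanged)
  [2] c = 3  (unchanged)
  [3] b = 4 + 1  (unchanged)
  [4] t = 8  (unchanged)
  [5] return d  -> return 3
Result (5 stmts):
  d = 3
  c = 3
  b = 4 + 1
  t = 8
  return 3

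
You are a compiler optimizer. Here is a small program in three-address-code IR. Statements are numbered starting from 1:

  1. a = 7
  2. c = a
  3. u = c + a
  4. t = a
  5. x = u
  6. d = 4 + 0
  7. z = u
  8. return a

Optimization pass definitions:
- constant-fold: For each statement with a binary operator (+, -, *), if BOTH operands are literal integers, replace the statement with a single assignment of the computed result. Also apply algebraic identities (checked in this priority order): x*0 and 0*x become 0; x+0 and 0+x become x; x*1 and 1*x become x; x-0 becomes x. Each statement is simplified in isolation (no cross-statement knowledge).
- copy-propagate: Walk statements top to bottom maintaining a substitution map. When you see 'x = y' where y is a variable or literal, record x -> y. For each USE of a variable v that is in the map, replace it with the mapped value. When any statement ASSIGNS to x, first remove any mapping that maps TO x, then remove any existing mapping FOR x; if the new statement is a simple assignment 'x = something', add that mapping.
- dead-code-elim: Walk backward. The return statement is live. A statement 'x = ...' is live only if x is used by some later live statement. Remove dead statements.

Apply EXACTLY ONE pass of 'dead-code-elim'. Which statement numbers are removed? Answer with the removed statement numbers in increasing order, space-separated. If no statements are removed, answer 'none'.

Backward liveness scan:
Stmt 1 'a = 7': KEEP (a is live); live-in = []
Stmt 2 'c = a': DEAD (c not in live set ['a'])
Stmt 3 'u = c + a': DEAD (u not in live set ['a'])
Stmt 4 't = a': DEAD (t not in live set ['a'])
Stmt 5 'x = u': DEAD (x not in live set ['a'])
Stmt 6 'd = 4 + 0': DEAD (d not in live set ['a'])
Stmt 7 'z = u': DEAD (z not in live set ['a'])
Stmt 8 'return a': KEEP (return); live-in = ['a']
Removed statement numbers: [2, 3, 4, 5, 6, 7]
Surviving IR:
  a = 7
  return a

Answer: 2 3 4 5 6 7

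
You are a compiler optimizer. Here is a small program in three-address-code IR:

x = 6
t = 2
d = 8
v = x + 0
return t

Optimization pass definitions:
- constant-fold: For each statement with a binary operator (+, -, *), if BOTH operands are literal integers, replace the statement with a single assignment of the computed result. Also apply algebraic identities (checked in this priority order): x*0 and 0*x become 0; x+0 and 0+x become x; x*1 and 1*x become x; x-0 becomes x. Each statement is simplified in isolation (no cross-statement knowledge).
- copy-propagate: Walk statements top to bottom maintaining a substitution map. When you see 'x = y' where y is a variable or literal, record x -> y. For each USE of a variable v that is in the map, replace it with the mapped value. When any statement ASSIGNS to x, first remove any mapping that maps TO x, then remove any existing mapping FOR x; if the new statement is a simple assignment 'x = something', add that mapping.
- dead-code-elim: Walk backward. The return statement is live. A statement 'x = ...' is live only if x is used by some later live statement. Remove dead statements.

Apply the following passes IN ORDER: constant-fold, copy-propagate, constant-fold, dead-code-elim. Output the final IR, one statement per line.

Answer: return 2

Derivation:
Initial IR:
  x = 6
  t = 2
  d = 8
  v = x + 0
  return t
After constant-fold (5 stmts):
  x = 6
  t = 2
  d = 8
  v = x
  return t
After copy-propagate (5 stmts):
  x = 6
  t = 2
  d = 8
  v = 6
  return 2
After constant-fold (5 stmts):
  x = 6
  t = 2
  d = 8
  v = 6
  return 2
After dead-code-elim (1 stmts):
  return 2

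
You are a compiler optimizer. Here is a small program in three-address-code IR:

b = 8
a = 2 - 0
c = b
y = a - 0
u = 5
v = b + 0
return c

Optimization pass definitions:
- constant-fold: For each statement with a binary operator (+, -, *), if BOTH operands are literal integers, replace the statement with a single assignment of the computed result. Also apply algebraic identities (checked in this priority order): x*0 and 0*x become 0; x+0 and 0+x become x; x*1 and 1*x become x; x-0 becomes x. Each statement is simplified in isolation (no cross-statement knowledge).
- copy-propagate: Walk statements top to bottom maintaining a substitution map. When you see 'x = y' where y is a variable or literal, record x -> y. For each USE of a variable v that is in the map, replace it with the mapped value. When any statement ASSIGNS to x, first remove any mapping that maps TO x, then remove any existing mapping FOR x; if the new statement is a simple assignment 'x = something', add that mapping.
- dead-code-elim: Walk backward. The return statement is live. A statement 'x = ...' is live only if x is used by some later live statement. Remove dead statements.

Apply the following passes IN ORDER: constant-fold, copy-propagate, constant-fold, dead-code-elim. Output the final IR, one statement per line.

Initial IR:
  b = 8
  a = 2 - 0
  c = b
  y = a - 0
  u = 5
  v = b + 0
  return c
After constant-fold (7 stmts):
  b = 8
  a = 2
  c = b
  y = a
  u = 5
  v = b
  return c
After copy-propagate (7 stmts):
  b = 8
  a = 2
  c = 8
  y = 2
  u = 5
  v = 8
  return 8
After constant-fold (7 stmts):
  b = 8
  a = 2
  c = 8
  y = 2
  u = 5
  v = 8
  return 8
After dead-code-elim (1 stmts):
  return 8

Answer: return 8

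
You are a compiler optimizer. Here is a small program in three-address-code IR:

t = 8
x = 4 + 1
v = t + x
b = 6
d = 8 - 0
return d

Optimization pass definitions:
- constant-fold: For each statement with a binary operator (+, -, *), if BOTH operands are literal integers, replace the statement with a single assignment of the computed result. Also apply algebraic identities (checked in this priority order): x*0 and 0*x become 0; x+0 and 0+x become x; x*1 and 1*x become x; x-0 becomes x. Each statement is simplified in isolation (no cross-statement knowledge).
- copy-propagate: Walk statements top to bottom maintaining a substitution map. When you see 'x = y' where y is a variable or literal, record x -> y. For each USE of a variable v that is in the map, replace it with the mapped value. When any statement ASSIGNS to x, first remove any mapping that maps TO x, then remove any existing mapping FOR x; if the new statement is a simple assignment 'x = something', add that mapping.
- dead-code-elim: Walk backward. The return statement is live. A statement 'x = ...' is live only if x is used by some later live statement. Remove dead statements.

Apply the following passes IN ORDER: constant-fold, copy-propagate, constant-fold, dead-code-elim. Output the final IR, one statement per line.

Answer: return 8

Derivation:
Initial IR:
  t = 8
  x = 4 + 1
  v = t + x
  b = 6
  d = 8 - 0
  return d
After constant-fold (6 stmts):
  t = 8
  x = 5
  v = t + x
  b = 6
  d = 8
  return d
After copy-propagate (6 stmts):
  t = 8
  x = 5
  v = 8 + 5
  b = 6
  d = 8
  return 8
After constant-fold (6 stmts):
  t = 8
  x = 5
  v = 13
  b = 6
  d = 8
  return 8
After dead-code-elim (1 stmts):
  return 8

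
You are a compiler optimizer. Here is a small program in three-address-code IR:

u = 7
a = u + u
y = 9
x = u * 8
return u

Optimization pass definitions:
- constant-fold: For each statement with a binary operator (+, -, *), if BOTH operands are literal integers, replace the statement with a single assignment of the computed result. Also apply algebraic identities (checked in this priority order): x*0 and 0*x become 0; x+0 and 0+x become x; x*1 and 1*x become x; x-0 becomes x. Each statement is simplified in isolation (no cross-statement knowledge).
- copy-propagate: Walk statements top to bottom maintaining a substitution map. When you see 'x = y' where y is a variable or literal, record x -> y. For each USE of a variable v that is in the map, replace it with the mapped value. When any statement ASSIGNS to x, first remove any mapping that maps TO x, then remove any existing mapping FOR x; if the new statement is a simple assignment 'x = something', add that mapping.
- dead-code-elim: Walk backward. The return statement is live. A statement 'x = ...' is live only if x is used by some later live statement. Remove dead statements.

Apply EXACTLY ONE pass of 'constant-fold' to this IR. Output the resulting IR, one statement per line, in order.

Answer: u = 7
a = u + u
y = 9
x = u * 8
return u

Derivation:
Applying constant-fold statement-by-statement:
  [1] u = 7  (unchanged)
  [2] a = u + u  (unchanged)
  [3] y = 9  (unchanged)
  [4] x = u * 8  (unchanged)
  [5] return u  (unchanged)
Result (5 stmts):
  u = 7
  a = u + u
  y = 9
  x = u * 8
  return u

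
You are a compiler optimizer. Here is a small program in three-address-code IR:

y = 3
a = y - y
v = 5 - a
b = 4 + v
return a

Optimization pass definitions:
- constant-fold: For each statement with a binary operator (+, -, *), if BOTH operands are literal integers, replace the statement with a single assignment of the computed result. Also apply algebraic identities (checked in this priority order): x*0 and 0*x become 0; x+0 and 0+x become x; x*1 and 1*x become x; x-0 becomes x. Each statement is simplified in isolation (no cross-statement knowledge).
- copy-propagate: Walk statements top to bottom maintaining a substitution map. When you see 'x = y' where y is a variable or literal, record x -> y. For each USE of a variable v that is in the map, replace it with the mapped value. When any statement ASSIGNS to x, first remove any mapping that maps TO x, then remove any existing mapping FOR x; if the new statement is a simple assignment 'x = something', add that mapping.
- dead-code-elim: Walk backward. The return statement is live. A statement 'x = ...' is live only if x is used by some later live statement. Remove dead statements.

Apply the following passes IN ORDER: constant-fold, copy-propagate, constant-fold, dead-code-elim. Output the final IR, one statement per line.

Initial IR:
  y = 3
  a = y - y
  v = 5 - a
  b = 4 + v
  return a
After constant-fold (5 stmts):
  y = 3
  a = y - y
  v = 5 - a
  b = 4 + v
  return a
After copy-propagate (5 stmts):
  y = 3
  a = 3 - 3
  v = 5 - a
  b = 4 + v
  return a
After constant-fold (5 stmts):
  y = 3
  a = 0
  v = 5 - a
  b = 4 + v
  return a
After dead-code-elim (2 stmts):
  a = 0
  return a

Answer: a = 0
return a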